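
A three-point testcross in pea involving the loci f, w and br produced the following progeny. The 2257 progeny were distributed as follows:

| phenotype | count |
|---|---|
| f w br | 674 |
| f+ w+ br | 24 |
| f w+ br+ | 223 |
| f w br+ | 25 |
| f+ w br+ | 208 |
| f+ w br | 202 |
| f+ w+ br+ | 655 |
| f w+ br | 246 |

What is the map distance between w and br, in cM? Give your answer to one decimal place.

22.3 cM

The two most frequent reciprocal classes, f+ w+ br+ and f w br, are the parental types, so the F1 was f+ w+ br+ / f w br.
The two rarest classes, f+ w+ br and f w br+, are the double crossovers. Comparing them with the parentals, only the br allele has switched, so br is the middle locus and the order is w – br – f.
Crossovers in the w–br interval produce the single-crossover classes f+ w br+ and f w+ br (208 + 246 = 454) plus the double crossovers (49).
RF(w–br) = (454 + 49) / 2257 = 503/2257 = 0.2229 → 22.3 cM.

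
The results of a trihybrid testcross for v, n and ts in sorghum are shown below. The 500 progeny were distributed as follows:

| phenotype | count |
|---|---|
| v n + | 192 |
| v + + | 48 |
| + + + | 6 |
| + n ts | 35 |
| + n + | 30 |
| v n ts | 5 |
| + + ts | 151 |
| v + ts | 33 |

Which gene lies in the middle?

ts

The two most frequent reciprocal classes, + + ts and v n +, are the parental types, so the F1 was + + ts / v n +.
The two rarest classes, + + + and v n ts, are the double crossovers. Comparing them with the parentals, only the ts allele has switched, so ts is the middle locus and the order is n – ts – v.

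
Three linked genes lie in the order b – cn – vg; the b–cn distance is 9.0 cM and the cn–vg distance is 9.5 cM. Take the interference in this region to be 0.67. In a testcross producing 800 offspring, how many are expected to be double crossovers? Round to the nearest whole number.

Map distances give recombination frequencies of 0.090 and 0.095 for the two intervals.
With interference 0.67 (so coincidence = 0.33), expected double-crossover frequency = 0.090 × 0.095 × 0.33 = 0.00282.
Expected number = 0.00282 × 800 = 2.26 ≈ 2.

2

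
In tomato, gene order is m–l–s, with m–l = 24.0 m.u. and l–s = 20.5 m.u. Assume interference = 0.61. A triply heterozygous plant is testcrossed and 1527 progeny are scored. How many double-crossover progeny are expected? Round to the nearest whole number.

29

Map distances give recombination frequencies of 0.240 and 0.205 for the two intervals.
With interference 0.61 (so coincidence = 0.39), expected double-crossover frequency = 0.240 × 0.205 × 0.39 = 0.01919.
Expected number = 0.01919 × 1527 = 29.30 ≈ 29.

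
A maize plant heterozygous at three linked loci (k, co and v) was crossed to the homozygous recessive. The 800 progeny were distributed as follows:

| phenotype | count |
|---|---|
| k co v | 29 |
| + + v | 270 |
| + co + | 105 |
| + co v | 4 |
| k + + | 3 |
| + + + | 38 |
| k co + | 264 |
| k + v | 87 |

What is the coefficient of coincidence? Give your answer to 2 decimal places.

0.38

The two most frequent reciprocal classes, + + v and k co +, are the parental types, so the F1 was + + v / k co +.
The two rarest classes, + co v and k + +, are the double crossovers. Comparing them with the parentals, only the co allele has switched, so co is the middle locus and the order is v – co – k.
v–co: (67 + 7)/800 = 0.0925; co–k: (192 + 7)/800 = 0.2487.
Expected DCO frequency = 0.0925 × 0.2487 ≈ 0.02300; observed = 7/800 ≈ 0.00875.
Coefficient of coincidence = 0.00875/0.02300 ≈ 0.38.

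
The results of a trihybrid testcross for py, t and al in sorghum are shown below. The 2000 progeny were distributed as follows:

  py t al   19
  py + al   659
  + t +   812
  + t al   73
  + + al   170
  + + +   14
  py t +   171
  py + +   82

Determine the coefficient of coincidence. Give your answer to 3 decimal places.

The two most frequent reciprocal classes, py + al and + t +, are the parental types, so the F1 was py + al / + t +.
The two rarest classes, py t al and + + +, are the double crossovers. Comparing them with the parentals, only the t allele has switched, so t is the middle locus and the order is al – t – py.
al–t: (155 + 33)/2000 = 0.0940; t–py: (341 + 33)/2000 = 0.1870.
Expected DCO frequency = 0.0940 × 0.1870 ≈ 0.01758; observed = 33/2000 ≈ 0.01650.
Coefficient of coincidence = 0.01650/0.01758 ≈ 0.939.

0.939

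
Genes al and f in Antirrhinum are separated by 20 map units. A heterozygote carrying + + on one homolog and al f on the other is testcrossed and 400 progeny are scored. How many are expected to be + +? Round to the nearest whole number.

A map distance of 20 map units corresponds to a recombination frequency of 0.200.
The F1 is + + / al f, so + + is a parental gamete class with expected frequency (1 − r)/2 = 0.800/2 = 0.4000.
Expected number = 0.4000 × 400 = 160.00 ≈ 160.

160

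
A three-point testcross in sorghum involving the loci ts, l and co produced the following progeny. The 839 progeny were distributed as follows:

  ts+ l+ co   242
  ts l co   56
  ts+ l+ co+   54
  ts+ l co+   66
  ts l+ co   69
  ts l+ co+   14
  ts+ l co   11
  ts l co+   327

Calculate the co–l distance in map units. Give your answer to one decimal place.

16.1 map units

The two most frequent reciprocal classes, ts l co+ and ts+ l+ co, are the parental types, so the F1 was ts l co+ / ts+ l+ co.
The two rarest classes, ts l+ co+ and ts+ l co, are the double crossovers. Comparing them with the parentals, only the l allele has switched, so l is the middle locus and the order is co – l – ts.
Crossovers in the co–l interval produce the single-crossover classes ts l co and ts+ l+ co+ (56 + 54 = 110) plus the double crossovers (25).
RF(co–l) = (110 + 25) / 839 = 135/839 = 0.1609 → 16.1 map units.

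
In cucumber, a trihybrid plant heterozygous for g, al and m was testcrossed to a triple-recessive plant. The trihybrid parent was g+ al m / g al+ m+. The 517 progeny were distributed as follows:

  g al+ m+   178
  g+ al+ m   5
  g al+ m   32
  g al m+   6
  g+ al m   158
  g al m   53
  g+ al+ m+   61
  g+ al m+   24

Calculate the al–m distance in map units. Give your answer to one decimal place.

13.0 map units

The two rarest classes, g+ al+ m and g al m+, are the double crossovers. Comparing them with the parentals, only the al allele has switched, so al is the middle locus and the order is g – al – m.
Crossovers in the al–m interval produce the single-crossover classes g+ al m+ and g al+ m (24 + 32 = 56) plus the double crossovers (11).
RF(al–m) = (56 + 11) / 517 = 67/517 = 0.1296 → 13.0 map units.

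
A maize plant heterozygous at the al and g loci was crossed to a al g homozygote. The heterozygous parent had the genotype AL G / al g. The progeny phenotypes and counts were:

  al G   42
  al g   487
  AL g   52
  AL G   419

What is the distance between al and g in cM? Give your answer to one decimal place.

9.4 cM

The recombinant classes are AL g and al G: 52 + 42 = 94.
Recombination frequency = 94/1000 = 0.0940 ≈ 9.4%, i.e. 9.4 cM.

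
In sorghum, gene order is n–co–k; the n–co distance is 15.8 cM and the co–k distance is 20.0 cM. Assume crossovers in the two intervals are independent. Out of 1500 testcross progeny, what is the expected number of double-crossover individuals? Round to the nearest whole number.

Map distances give recombination frequencies of 0.158 and 0.200 for the two intervals.
With no interference, expected double-crossover frequency = 0.158 × 0.200 = 0.03160.
Expected number = 0.03160 × 1500 = 47.40 ≈ 47.

47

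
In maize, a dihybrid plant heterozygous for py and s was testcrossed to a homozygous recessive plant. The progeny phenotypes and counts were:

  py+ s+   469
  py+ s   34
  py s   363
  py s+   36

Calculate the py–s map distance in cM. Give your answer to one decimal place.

7.8 cM

The two most frequent classes, py+ s+ (469) and py s (363), are the parental types, so the F1 was py+ s+ / py s.
The recombinant classes are py+ s and py s+: 34 + 36 = 70.
Recombination frequency = 70/902 = 0.0776 ≈ 7.8%, i.e. 7.8 cM.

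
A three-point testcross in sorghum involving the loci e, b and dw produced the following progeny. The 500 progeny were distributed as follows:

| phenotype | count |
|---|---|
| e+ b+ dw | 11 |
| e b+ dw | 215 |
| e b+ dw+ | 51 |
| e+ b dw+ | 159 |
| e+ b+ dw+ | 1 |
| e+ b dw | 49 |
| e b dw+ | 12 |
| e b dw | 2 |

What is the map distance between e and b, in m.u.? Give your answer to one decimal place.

5.2 m.u.

The two most frequent reciprocal classes, e b+ dw and e+ b dw+, are the parental types, so the F1 was e b+ dw / e+ b dw+.
The two rarest classes, e b dw and e+ b+ dw+, are the double crossovers. Comparing them with the parentals, only the b allele has switched, so b is the middle locus and the order is e – b – dw.
Crossovers in the e–b interval produce the single-crossover classes e+ b+ dw and e b dw+ (11 + 12 = 23) plus the double crossovers (3).
RF(e–b) = (23 + 3) / 500 = 26/500 = 0.0520 → 5.2 m.u.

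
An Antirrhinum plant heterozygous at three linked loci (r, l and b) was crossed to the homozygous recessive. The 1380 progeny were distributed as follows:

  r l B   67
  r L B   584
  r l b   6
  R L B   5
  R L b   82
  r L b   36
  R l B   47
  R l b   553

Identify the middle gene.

r

The two most frequent reciprocal classes, R l b and r L B, are the parental types, so the F1 was R l b / r L B.
The two rarest classes, r l b and R L B, are the double crossovers. Comparing them with the parentals, only the r allele has switched, so r is the middle locus and the order is b – r – l.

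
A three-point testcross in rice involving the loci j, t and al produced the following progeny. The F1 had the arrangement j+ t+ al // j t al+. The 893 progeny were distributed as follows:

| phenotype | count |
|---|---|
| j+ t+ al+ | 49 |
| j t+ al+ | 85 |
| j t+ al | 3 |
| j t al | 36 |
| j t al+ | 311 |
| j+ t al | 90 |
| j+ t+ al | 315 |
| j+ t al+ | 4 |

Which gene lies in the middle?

The two rarest classes, j t+ al and j+ t al+, are the double crossovers. Comparing them with the parentals, only the j allele has switched, so j is the middle locus and the order is al – j – t.

j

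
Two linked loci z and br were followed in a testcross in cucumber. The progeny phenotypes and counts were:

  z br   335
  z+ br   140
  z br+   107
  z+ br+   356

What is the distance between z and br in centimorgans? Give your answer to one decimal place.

26.3 centimorgans

The two most frequent classes, z+ br+ (356) and z br (335), are the parental types, so the F1 was z+ br+ / z br.
The recombinant classes are z+ br and z br+: 140 + 107 = 247.
Recombination frequency = 247/938 = 0.2633 ≈ 26.3%, i.e. 26.3 centimorgans.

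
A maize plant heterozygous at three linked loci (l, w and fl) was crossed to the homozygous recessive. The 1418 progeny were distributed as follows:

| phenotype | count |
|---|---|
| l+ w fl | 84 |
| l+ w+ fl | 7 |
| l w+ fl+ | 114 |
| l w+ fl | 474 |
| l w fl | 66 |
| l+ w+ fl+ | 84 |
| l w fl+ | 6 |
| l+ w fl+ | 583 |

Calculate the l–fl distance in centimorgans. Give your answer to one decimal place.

14.9 centimorgans

The two most frequent reciprocal classes, l w+ fl and l+ w fl+, are the parental types, so the F1 was l w+ fl / l+ w fl+.
The two rarest classes, l+ w+ fl and l w fl+, are the double crossovers. Comparing them with the parentals, only the l allele has switched, so l is the middle locus and the order is fl – l – w.
Crossovers in the fl–l interval produce the single-crossover classes l w+ fl+ and l+ w fl (114 + 84 = 198) plus the double crossovers (13).
RF(fl–l) = (198 + 13) / 1418 = 211/1418 = 0.1488 → 14.9 centimorgans.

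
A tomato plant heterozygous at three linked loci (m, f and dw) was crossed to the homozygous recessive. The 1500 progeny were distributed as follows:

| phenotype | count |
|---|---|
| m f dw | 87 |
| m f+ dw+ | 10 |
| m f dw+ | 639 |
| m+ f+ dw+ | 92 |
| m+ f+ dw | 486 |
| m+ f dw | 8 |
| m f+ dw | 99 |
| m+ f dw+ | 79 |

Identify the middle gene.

The two most frequent reciprocal classes, m+ f+ dw and m f dw+, are the parental types, so the F1 was m+ f+ dw / m f dw+.
The two rarest classes, m+ f dw and m f+ dw+, are the double crossovers. Comparing them with the parentals, only the f allele has switched, so f is the middle locus and the order is m – f – dw.

f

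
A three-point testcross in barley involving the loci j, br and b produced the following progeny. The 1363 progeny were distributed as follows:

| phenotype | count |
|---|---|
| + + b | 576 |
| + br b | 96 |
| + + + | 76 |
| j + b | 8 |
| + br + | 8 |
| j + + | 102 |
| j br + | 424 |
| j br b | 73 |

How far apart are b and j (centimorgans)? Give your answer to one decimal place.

The two most frequent reciprocal classes, j br + and + + b, are the parental types, so the F1 was j br + / + + b.
The two rarest classes, + br + and j + b, are the double crossovers. Comparing them with the parentals, only the j allele has switched, so j is the middle locus and the order is br – j – b.
Crossovers in the j–b interval produce the single-crossover classes j br b and + + + (73 + 76 = 149) plus the double crossovers (16).
RF(j–b) = (149 + 16) / 1363 = 165/1363 = 0.1211 → 12.1 centimorgans.

12.1 centimorgans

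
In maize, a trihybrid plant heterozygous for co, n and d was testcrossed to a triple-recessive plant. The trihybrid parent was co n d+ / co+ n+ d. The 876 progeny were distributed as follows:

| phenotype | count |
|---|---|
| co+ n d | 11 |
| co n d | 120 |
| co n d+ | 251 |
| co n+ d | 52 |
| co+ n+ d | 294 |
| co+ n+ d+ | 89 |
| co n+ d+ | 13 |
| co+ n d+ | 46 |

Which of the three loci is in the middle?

n

The two rarest classes, co n+ d+ and co+ n d, are the double crossovers. Comparing them with the parentals, only the n allele has switched, so n is the middle locus and the order is d – n – co.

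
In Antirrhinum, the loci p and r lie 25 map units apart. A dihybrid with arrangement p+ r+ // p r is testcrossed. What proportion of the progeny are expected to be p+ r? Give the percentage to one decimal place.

12.5%

A map distance of 25 map units corresponds to a recombination frequency of 0.250.
The F1 is p+ r+ / p r, so p+ r is a recombinant gamete class with expected frequency r/2 = 0.250/2 = 0.1250.
That is 0.1250 = 12.5% of the progeny.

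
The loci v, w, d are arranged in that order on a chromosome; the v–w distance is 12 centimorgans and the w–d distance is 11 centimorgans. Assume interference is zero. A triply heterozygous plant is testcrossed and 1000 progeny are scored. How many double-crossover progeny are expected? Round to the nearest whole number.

Map distances give recombination frequencies of 0.120 and 0.110 for the two intervals.
With no interference, expected double-crossover frequency = 0.120 × 0.110 = 0.01320.
Expected number = 0.01320 × 1000 = 13.20 ≈ 13.

13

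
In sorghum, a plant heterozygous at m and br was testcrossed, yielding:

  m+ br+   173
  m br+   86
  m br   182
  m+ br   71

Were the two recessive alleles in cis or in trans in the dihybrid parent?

The two most frequent classes are m+ br+ (173) and m br (182); these are the parental (non-recombinant) types.
So the F1 carried m+ br+ on one chromosome and m br on the other — the recessive alleles are on the same chromosome (cis / coupling).

cis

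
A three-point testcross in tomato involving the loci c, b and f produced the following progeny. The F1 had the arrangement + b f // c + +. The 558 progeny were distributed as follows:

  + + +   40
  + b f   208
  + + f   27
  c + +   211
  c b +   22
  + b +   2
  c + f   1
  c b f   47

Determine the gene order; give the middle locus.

The two rarest classes, + b + and c + f, are the double crossovers. Comparing them with the parentals, only the f allele has switched, so f is the middle locus and the order is b – f – c.

f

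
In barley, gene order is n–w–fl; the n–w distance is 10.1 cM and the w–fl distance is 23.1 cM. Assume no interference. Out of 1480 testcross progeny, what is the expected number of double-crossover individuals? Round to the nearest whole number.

Map distances give recombination frequencies of 0.101 and 0.231 for the two intervals.
With no interference, expected double-crossover frequency = 0.101 × 0.231 = 0.02333.
Expected number = 0.02333 × 1480 = 34.53 ≈ 35.

35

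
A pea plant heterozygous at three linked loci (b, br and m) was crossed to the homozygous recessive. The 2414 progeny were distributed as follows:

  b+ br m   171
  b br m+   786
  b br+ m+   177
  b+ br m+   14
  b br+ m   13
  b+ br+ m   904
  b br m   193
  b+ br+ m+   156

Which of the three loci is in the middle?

The two most frequent reciprocal classes, b+ br+ m and b br m+, are the parental types, so the F1 was b+ br+ m / b br m+.
The two rarest classes, b br+ m and b+ br m+, are the double crossovers. Comparing them with the parentals, only the b allele has switched, so b is the middle locus and the order is m – b – br.

b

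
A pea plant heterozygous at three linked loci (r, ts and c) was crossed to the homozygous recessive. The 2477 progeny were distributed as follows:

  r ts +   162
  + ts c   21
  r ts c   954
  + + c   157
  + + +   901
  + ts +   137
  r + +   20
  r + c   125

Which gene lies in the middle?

The two most frequent reciprocal classes, + + + and r ts c, are the parental types, so the F1 was + + + / r ts c.
The two rarest classes, r + + and + ts c, are the double crossovers. Comparing them with the parentals, only the r allele has switched, so r is the middle locus and the order is ts – r – c.

r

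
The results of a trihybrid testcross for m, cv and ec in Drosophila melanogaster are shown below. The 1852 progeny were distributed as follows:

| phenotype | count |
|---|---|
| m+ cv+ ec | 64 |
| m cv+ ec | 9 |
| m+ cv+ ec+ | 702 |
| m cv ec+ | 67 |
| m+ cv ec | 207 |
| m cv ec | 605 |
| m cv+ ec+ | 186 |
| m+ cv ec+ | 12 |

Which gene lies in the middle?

cv

The two most frequent reciprocal classes, m+ cv+ ec+ and m cv ec, are the parental types, so the F1 was m+ cv+ ec+ / m cv ec.
The two rarest classes, m+ cv ec+ and m cv+ ec, are the double crossovers. Comparing them with the parentals, only the cv allele has switched, so cv is the middle locus and the order is m – cv – ec.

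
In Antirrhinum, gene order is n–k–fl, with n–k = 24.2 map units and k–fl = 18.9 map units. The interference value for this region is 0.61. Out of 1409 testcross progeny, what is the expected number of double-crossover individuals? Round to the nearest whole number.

Map distances give recombination frequencies of 0.242 and 0.189 for the two intervals.
With interference 0.61 (so coincidence = 0.39), expected double-crossover frequency = 0.242 × 0.189 × 0.39 = 0.01784.
Expected number = 0.01784 × 1409 = 25.13 ≈ 25.

25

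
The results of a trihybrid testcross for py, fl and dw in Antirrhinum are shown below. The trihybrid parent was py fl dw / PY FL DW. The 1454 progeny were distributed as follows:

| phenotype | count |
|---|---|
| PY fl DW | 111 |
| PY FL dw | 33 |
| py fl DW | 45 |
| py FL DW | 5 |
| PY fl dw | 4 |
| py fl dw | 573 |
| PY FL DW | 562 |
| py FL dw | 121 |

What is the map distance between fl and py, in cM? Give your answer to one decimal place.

The two rarest classes, PY fl dw and py FL DW, are the double crossovers. Comparing them with the parentals, only the py allele has switched, so py is the middle locus and the order is fl – py – dw.
Crossovers in the fl–py interval produce the single-crossover classes py FL dw and PY fl DW (121 + 111 = 232) plus the double crossovers (9).
RF(fl–py) = (232 + 9) / 1454 = 241/1454 = 0.1657 → 16.6 cM.

16.6 cM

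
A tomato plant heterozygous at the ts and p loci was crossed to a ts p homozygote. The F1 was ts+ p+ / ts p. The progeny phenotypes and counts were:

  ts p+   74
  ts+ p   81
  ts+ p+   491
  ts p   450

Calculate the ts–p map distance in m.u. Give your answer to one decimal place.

The recombinant classes are ts+ p and ts p+: 81 + 74 = 155.
Recombination frequency = 155/1096 = 0.1414 ≈ 14.1%, i.e. 14.1 m.u.

14.1 m.u.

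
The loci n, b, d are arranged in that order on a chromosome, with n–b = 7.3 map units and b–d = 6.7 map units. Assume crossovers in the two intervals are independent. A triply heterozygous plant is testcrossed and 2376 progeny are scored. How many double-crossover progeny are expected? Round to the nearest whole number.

12

Map distances give recombination frequencies of 0.073 and 0.067 for the two intervals.
With no interference, expected double-crossover frequency = 0.073 × 0.067 = 0.00489.
Expected number = 0.00489 × 2376 = 11.62 ≈ 12.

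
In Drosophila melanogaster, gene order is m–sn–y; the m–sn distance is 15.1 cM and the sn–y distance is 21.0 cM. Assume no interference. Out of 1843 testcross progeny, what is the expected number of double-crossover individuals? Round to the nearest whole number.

Map distances give recombination frequencies of 0.151 and 0.210 for the two intervals.
With no interference, expected double-crossover frequency = 0.151 × 0.210 = 0.03171.
Expected number = 0.03171 × 1843 = 58.44 ≈ 58.

58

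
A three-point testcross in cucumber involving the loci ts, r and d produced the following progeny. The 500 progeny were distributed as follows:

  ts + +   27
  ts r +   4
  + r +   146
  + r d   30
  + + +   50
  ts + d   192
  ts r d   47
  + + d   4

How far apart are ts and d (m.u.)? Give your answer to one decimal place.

13.0 m.u.

The two most frequent reciprocal classes, ts + d and + r +, are the parental types, so the F1 was ts + d / + r +.
The two rarest classes, + + d and ts r +, are the double crossovers. Comparing them with the parentals, only the ts allele has switched, so ts is the middle locus and the order is r – ts – d.
Crossovers in the ts–d interval produce the single-crossover classes ts + + and + r d (27 + 30 = 57) plus the double crossovers (8).
RF(ts–d) = (57 + 8) / 500 = 65/500 = 0.1300 → 13.0 m.u.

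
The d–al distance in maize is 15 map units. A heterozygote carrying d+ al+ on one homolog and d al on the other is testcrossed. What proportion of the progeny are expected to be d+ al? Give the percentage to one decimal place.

A map distance of 15 map units corresponds to a recombination frequency of 0.150.
The F1 is d+ al+ / d al, so d+ al is a recombinant gamete class with expected frequency r/2 = 0.150/2 = 0.0750.
That is 0.0750 = 7.5% of the progeny.

7.5%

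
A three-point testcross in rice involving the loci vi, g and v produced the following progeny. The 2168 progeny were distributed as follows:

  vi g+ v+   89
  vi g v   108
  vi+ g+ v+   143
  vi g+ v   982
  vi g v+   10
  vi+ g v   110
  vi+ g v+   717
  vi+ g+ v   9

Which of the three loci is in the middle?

vi

The two most frequent reciprocal classes, vi+ g v+ and vi g+ v, are the parental types, so the F1 was vi+ g v+ / vi g+ v.
The two rarest classes, vi g v+ and vi+ g+ v, are the double crossovers. Comparing them with the parentals, only the vi allele has switched, so vi is the middle locus and the order is v – vi – g.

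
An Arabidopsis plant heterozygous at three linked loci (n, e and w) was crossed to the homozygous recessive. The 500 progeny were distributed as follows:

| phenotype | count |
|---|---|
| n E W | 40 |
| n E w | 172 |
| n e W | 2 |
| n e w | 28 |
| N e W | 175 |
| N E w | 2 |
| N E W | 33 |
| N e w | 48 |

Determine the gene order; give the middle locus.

The two most frequent reciprocal classes, N e W and n E w, are the parental types, so the F1 was N e W / n E w.
The two rarest classes, n e W and N E w, are the double crossovers. Comparing them with the parentals, only the n allele has switched, so n is the middle locus and the order is e – n – w.

n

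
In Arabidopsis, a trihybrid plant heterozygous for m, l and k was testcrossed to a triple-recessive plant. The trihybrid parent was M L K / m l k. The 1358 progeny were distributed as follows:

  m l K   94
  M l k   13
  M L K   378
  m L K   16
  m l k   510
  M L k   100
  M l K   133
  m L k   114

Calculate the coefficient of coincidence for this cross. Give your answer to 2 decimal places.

0.64

The two rarest classes, m L K and M l k, are the double crossovers. Comparing them with the parentals, only the m allele has switched, so m is the middle locus and the order is l – m – k.
l–m: (247 + 29)/1358 = 0.2032; m–k: (194 + 29)/1358 = 0.1642.
Expected DCO frequency = 0.2032 × 0.1642 ≈ 0.03337; observed = 29/1358 ≈ 0.02135.
Coefficient of coincidence = 0.02135/0.03337 ≈ 0.64.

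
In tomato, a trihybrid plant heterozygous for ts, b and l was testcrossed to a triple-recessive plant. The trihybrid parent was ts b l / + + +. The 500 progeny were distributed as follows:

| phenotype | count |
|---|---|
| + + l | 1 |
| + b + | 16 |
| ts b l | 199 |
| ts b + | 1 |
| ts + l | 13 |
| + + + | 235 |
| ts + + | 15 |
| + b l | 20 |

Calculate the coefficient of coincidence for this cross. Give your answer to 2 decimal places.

The two rarest classes, ts b + and + + l, are the double crossovers. Comparing them with the parentals, only the l allele has switched, so l is the middle locus and the order is ts – l – b.
ts–l: (35 + 2)/500 = 0.0740; l–b: (29 + 2)/500 = 0.0620.
Expected DCO frequency = 0.0740 × 0.0620 ≈ 0.00459; observed = 2/500 ≈ 0.00400.
Coefficient of coincidence = 0.00400/0.00459 ≈ 0.87.

0.87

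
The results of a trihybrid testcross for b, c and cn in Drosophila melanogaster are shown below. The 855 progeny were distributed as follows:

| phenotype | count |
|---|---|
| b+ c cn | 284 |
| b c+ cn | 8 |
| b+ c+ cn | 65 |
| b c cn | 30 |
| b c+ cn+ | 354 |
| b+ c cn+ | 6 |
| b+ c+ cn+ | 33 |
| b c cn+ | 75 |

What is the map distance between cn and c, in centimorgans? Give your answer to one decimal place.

The two most frequent reciprocal classes, b+ c cn and b c+ cn+, are the parental types, so the F1 was b+ c cn / b c+ cn+.
The two rarest classes, b+ c cn+ and b c+ cn, are the double crossovers. Comparing them with the parentals, only the cn allele has switched, so cn is the middle locus and the order is c – cn – b.
Crossovers in the c–cn interval produce the single-crossover classes b+ c+ cn and b c cn+ (65 + 75 = 140) plus the double crossovers (14).
RF(c–cn) = (140 + 14) / 855 = 154/855 = 0.1801 → 18.0 centimorgans.

18.0 centimorgans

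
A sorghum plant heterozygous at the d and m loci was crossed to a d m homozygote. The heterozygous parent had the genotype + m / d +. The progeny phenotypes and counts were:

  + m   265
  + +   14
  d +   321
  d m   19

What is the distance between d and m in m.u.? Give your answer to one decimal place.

5.3 m.u.

The recombinant classes are + + and d m: 14 + 19 = 33.
Recombination frequency = 33/619 = 0.0533 ≈ 5.3%, i.e. 5.3 m.u.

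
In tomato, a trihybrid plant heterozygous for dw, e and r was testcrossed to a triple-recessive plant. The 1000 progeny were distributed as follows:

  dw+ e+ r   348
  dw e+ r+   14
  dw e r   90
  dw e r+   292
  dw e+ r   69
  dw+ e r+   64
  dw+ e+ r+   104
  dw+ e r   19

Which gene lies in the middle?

e

The two most frequent reciprocal classes, dw+ e+ r and dw e r+, are the parental types, so the F1 was dw+ e+ r / dw e r+.
The two rarest classes, dw+ e r and dw e+ r+, are the double crossovers. Comparing them with the parentals, only the e allele has switched, so e is the middle locus and the order is dw – e – r.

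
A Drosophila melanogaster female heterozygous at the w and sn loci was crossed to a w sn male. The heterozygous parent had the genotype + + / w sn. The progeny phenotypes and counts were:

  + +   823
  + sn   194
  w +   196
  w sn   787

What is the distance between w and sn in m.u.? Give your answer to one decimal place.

19.5 m.u.

The recombinant classes are + sn and w +: 194 + 196 = 390.
Recombination frequency = 390/2000 = 0.1950 ≈ 19.5%, i.e. 19.5 m.u.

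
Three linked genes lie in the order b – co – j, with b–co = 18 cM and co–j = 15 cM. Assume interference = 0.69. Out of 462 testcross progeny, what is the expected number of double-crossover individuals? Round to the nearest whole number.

Map distances give recombination frequencies of 0.180 and 0.150 for the two intervals.
With interference 0.69 (so coincidence = 0.31), expected double-crossover frequency = 0.180 × 0.150 × 0.31 = 0.00837.
Expected number = 0.00837 × 462 = 3.87 ≈ 4.

4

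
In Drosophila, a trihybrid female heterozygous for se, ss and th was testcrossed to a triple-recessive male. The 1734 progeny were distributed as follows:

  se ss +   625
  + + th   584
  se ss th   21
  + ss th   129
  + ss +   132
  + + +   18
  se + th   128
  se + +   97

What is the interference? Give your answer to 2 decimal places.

The two most frequent reciprocal classes, + + th and se ss +, are the parental types, so the F1 was + + th / se ss +.
The two rarest classes, + + + and se ss th, are the double crossovers. Comparing them with the parentals, only the th allele has switched, so th is the middle locus and the order is ss – th – se.
ss–th: (226 + 39)/1734 = 0.1528; th–se: (260 + 39)/1734 = 0.1724.
Expected DCO frequency = 0.1528 × 0.1724 ≈ 0.02634; observed = 39/1734 ≈ 0.02249.
Coefficient of coincidence = 0.02249/0.02634 ≈ 0.85; interference = 1 − 0.85 = 0.15.

0.15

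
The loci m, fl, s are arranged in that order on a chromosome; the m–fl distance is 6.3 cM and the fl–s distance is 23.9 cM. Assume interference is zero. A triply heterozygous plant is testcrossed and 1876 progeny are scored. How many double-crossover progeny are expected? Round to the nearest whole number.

Map distances give recombination frequencies of 0.063 and 0.239 for the two intervals.
With no interference, expected double-crossover frequency = 0.063 × 0.239 = 0.01506.
Expected number = 0.01506 × 1876 = 28.25 ≈ 28.

28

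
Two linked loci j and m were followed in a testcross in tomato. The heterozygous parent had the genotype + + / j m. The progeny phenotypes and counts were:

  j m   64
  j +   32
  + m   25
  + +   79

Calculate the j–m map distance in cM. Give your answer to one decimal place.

28.5 cM

The recombinant classes are + m and j +: 25 + 32 = 57.
Recombination frequency = 57/200 = 0.2850 ≈ 28.5%, i.e. 28.5 cM.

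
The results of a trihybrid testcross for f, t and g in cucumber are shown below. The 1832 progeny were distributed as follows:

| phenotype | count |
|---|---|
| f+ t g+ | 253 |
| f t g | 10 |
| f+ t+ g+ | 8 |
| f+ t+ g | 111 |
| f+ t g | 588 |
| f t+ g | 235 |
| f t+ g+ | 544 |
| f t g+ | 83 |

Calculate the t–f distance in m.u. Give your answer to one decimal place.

The two most frequent reciprocal classes, f t+ g+ and f+ t g, are the parental types, so the F1 was f t+ g+ / f+ t g.
The two rarest classes, f+ t+ g+ and f t g, are the double crossovers. Comparing them with the parentals, only the f allele has switched, so f is the middle locus and the order is g – f – t.
Crossovers in the f–t interval produce the single-crossover classes f t g+ and f+ t+ g (83 + 111 = 194) plus the double crossovers (18).
RF(f–t) = (194 + 18) / 1832 = 212/1832 = 0.1157 → 11.6 m.u.

11.6 m.u.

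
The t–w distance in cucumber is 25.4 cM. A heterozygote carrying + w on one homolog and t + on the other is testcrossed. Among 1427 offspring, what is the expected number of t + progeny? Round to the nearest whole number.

A map distance of 25.4 cM corresponds to a recombination frequency of 0.254.
The F1 is + w / t +, so t + is a parental gamete class with expected frequency (1 − r)/2 = 0.746/2 = 0.3730.
Expected number = 0.3730 × 1427 = 532.27 ≈ 532.

532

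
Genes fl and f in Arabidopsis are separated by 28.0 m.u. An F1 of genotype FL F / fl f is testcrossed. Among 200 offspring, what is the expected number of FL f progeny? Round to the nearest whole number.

28

A map distance of 28.0 m.u. corresponds to a recombination frequency of 0.280.
The F1 is FL F / fl f, so FL f is a recombinant gamete class with expected frequency r/2 = 0.280/2 = 0.1400.
Expected number = 0.1400 × 200 = 28.00 ≈ 28.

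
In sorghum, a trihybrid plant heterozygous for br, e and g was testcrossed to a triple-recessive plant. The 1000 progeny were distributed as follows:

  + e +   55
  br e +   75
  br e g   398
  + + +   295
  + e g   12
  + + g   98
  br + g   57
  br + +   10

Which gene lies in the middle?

br

The two most frequent reciprocal classes, + + + and br e g, are the parental types, so the F1 was + + + / br e g.
The two rarest classes, br + + and + e g, are the double crossovers. Comparing them with the parentals, only the br allele has switched, so br is the middle locus and the order is g – br – e.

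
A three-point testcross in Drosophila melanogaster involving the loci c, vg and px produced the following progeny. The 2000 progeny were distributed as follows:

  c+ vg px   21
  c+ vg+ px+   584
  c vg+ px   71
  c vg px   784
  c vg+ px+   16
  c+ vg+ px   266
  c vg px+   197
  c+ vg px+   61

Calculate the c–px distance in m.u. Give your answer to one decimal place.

25.0 m.u.

The two most frequent reciprocal classes, c vg px and c+ vg+ px+, are the parental types, so the F1 was c vg px / c+ vg+ px+.
The two rarest classes, c+ vg px and c vg+ px+, are the double crossovers. Comparing them with the parentals, only the c allele has switched, so c is the middle locus and the order is vg – c – px.
Crossovers in the c–px interval produce the single-crossover classes c vg px+ and c+ vg+ px (197 + 266 = 463) plus the double crossovers (37).
RF(c–px) = (463 + 37) / 2000 = 500/2000 = 0.2500 → 25.0 m.u.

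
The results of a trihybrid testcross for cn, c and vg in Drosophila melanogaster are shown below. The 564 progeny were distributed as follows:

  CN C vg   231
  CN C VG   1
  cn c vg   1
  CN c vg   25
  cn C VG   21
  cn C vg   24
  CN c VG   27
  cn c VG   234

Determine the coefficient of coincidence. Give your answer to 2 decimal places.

0.44

The two most frequent reciprocal classes, CN C vg and cn c VG, are the parental types, so the F1 was CN C vg / cn c VG.
The two rarest classes, CN C VG and cn c vg, are the double crossovers. Comparing them with the parentals, only the vg allele has switched, so vg is the middle locus and the order is cn – vg – c.
cn–vg: (51 + 2)/564 = 0.0940; vg–c: (46 + 2)/564 = 0.0851.
Expected DCO frequency = 0.0940 × 0.0851 ≈ 0.00800; observed = 2/564 ≈ 0.00355.
Coefficient of coincidence = 0.00355/0.00800 ≈ 0.44.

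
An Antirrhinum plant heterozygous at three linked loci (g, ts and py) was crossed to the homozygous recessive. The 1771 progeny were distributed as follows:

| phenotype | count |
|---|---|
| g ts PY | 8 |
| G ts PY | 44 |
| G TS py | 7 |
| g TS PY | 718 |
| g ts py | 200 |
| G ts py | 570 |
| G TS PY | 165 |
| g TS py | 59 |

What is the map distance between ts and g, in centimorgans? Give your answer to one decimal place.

21.5 centimorgans

The two most frequent reciprocal classes, G ts py and g TS PY, are the parental types, so the F1 was G ts py / g TS PY.
The two rarest classes, G TS py and g ts PY, are the double crossovers. Comparing them with the parentals, only the ts allele has switched, so ts is the middle locus and the order is g – ts – py.
Crossovers in the g–ts interval produce the single-crossover classes g ts py and G TS PY (200 + 165 = 365) plus the double crossovers (15).
RF(g–ts) = (365 + 15) / 1771 = 380/1771 = 0.2146 → 21.5 centimorgans.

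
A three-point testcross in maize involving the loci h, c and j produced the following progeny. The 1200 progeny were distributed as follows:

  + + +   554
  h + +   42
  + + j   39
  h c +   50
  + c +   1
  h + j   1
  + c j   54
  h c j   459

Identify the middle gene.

c

The two most frequent reciprocal classes, + + + and h c j, are the parental types, so the F1 was + + + / h c j.
The two rarest classes, + c + and h + j, are the double crossovers. Comparing them with the parentals, only the c allele has switched, so c is the middle locus and the order is j – c – h.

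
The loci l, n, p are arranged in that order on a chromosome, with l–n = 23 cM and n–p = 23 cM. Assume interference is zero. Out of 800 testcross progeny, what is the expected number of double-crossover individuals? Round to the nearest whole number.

42

Map distances give recombination frequencies of 0.230 and 0.230 for the two intervals.
With no interference, expected double-crossover frequency = 0.230 × 0.230 = 0.05290.
Expected number = 0.05290 × 800 = 42.32 ≈ 42.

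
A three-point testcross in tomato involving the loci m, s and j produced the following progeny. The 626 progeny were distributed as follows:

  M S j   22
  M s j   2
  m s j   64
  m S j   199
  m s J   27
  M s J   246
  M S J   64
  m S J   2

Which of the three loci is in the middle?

The two most frequent reciprocal classes, m S j and M s J, are the parental types, so the F1 was m S j / M s J.
The two rarest classes, m S J and M s j, are the double crossovers. Comparing them with the parentals, only the j allele has switched, so j is the middle locus and the order is m – j – s.

j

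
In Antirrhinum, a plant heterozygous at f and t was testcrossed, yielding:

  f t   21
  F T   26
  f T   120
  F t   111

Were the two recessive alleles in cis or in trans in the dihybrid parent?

trans

The two most frequent classes are F t (111) and f T (120); these are the parental (non-recombinant) types.
So the F1 carried F t on one chromosome and f T on the other — the recessive alleles are on opposite chromosomes (trans / repulsion).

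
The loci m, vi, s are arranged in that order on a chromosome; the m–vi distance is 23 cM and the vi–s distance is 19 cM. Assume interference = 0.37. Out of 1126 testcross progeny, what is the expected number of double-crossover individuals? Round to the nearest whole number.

31

Map distances give recombination frequencies of 0.230 and 0.190 for the two intervals.
With interference 0.37 (so coincidence = 0.63), expected double-crossover frequency = 0.230 × 0.190 × 0.63 = 0.02753.
Expected number = 0.02753 × 1126 = 31.00 ≈ 31.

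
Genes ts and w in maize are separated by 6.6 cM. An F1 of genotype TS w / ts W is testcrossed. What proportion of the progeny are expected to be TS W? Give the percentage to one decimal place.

3.3%

A map distance of 6.6 cM corresponds to a recombination frequency of 0.066.
The F1 is TS w / ts W, so TS W is a recombinant gamete class with expected frequency r/2 = 0.066/2 = 0.0330.
That is 0.0330 = 3.3% of the progeny.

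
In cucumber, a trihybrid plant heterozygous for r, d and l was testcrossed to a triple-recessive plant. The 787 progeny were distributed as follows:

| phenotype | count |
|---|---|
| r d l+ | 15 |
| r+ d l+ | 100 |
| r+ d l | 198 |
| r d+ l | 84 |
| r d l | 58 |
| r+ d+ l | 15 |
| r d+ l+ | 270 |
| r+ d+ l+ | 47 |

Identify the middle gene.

The two most frequent reciprocal classes, r d+ l+ and r+ d l, are the parental types, so the F1 was r d+ l+ / r+ d l.
The two rarest classes, r d l+ and r+ d+ l, are the double crossovers. Comparing them with the parentals, only the d allele has switched, so d is the middle locus and the order is r – d – l.

d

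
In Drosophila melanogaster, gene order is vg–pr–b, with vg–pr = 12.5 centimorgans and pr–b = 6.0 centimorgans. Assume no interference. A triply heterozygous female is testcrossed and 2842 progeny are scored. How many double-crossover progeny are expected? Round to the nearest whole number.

21

Map distances give recombination frequencies of 0.125 and 0.060 for the two intervals.
With no interference, expected double-crossover frequency = 0.125 × 0.060 = 0.00750.
Expected number = 0.00750 × 2842 = 21.31 ≈ 21.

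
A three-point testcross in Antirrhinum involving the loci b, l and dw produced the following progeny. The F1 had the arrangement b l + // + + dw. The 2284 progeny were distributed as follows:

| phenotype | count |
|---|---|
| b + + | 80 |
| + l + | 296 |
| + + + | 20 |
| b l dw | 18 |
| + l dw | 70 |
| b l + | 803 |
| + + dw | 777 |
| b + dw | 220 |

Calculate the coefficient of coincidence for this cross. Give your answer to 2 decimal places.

0.83

The two rarest classes, b l dw and + + +, are the double crossovers. Comparing them with the parentals, only the dw allele has switched, so dw is the middle locus and the order is b – dw – l.
b–dw: (516 + 38)/2284 = 0.2426; dw–l: (150 + 38)/2284 = 0.0823.
Expected DCO frequency = 0.2426 × 0.0823 ≈ 0.01997; observed = 38/2284 ≈ 0.01664.
Coefficient of coincidence = 0.01664/0.01997 ≈ 0.83.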